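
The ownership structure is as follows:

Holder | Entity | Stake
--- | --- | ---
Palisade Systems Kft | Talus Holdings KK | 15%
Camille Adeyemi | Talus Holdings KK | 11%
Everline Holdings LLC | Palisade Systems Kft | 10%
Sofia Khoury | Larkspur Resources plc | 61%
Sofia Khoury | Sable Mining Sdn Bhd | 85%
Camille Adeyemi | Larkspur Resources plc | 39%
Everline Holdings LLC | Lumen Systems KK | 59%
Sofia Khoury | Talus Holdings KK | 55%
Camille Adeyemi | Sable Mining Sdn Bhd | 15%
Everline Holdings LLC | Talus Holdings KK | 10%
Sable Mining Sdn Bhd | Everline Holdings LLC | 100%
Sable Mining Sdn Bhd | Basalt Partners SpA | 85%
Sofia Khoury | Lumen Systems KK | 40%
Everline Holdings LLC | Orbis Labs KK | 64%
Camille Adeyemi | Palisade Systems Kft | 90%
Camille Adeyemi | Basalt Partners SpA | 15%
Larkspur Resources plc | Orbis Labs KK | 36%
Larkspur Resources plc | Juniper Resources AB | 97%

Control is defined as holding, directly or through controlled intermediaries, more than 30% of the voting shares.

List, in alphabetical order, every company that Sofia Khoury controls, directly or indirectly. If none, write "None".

Sofia holds 85% of Sable, so Sofia controls Sable.
Sofia holds 61% of Larkspur, so Sofia controls Larkspur.
Larkspur holds 97% of Juniper, so Sofia controls Juniper.
Sable holds 100% of Everline, so Sofia controls Everline.
Everline and Larkspur together hold 64% + 36% = 100% of Orbis, so Sofia controls Orbis.
Sable holds 85% of Basalt, so Sofia controls Basalt.
Everline and Sofia together hold 59% + 40% = 99% of Lumen, so Sofia controls Lumen.
Sofia and Everline together hold 55% + 10% = 65% of Talus, so Sofia controls Talus.
No other company's threshold is met.

Basalt Partners SpA, Everline Holdings LLC, Juniper Resources AB, Larkspur Resources plc, Lumen Systems KK, Orbis Labs KK, Sable Mining Sdn Bhd, Talus Holdings KK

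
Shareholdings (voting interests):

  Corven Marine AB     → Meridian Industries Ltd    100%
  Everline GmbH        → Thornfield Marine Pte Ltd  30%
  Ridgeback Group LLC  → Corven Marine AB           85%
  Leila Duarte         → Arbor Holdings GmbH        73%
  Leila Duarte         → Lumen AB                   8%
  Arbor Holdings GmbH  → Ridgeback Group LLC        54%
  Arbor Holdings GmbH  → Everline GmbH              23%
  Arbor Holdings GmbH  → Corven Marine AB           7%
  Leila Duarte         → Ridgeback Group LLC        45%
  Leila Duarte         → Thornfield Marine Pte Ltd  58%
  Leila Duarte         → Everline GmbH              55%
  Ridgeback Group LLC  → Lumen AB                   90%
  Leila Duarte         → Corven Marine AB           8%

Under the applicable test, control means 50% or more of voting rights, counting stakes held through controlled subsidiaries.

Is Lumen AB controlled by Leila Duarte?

Leila holds 73% of Arbor, so Leila controls Arbor.
Arbor and Leila together hold 54% + 45% = 99% of Ridgeback, so Leila controls Ridgeback.
Ridgeback and Leila together hold 90% + 8% = 98% of Lumen, so Leila controls Lumen.

Yes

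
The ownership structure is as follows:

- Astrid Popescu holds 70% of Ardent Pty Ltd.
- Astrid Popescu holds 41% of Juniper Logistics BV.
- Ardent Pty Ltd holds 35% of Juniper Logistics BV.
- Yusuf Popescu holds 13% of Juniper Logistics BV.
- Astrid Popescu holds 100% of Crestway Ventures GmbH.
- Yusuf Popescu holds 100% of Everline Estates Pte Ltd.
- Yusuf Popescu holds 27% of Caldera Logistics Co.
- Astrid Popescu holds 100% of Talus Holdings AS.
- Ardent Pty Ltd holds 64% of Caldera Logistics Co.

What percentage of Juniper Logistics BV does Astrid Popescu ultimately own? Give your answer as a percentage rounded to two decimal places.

Astrid reaches Juniper along 2 paths.
Direct stake: 41% = 41%.
Via Ardent: 70% × 35% = 24.5%.
Total: 41% + 24.5% = 65.5%.
Rounded: 65.50%.

65.50%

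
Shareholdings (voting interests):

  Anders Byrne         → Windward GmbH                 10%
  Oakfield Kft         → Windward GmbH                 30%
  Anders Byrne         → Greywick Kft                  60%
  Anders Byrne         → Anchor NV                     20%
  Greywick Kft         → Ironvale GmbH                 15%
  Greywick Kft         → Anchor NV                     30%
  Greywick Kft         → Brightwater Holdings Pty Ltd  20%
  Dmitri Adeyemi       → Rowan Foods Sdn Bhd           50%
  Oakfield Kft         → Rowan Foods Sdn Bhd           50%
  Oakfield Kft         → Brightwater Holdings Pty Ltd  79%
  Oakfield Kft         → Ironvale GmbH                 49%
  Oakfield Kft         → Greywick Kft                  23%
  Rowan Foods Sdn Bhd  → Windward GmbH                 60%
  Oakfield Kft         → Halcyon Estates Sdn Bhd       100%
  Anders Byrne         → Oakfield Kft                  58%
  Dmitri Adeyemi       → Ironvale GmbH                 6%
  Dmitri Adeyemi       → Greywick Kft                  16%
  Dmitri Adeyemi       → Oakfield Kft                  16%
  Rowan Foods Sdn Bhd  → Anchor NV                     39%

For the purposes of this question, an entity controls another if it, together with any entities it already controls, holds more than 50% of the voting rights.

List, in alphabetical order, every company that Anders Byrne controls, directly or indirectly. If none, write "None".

Anders holds 58% of Oakfield, so Anders controls Oakfield.
Anders and Oakfield together hold 60% + 23% = 83% of Greywick, so Anders controls Greywick.
Oakfield and Greywick together hold 49% + 15% = 64% of Ironvale, so Anders controls Ironvale.
Greywick and Oakfield together hold 20% + 79% = 99% of Brightwater, so Anders controls Brightwater.
Oakfield holds 100% of Halcyon, so Anders controls Halcyon.
No other company's threshold is met.

Brightwater Holdings Pty Ltd, Greywick Kft, Halcyon Estates Sdn Bhd, Ironvale GmbH, Oakfield Kft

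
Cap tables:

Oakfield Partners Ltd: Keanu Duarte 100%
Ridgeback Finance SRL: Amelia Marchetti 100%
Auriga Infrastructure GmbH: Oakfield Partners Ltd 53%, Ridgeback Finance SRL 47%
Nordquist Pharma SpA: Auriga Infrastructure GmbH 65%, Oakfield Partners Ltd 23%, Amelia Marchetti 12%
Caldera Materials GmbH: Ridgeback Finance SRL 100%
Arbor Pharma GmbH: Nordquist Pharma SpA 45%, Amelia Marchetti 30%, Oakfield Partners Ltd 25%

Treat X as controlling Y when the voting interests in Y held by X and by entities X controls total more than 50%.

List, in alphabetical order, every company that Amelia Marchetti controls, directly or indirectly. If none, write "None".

Amelia holds 100% of Ridgeback, so Amelia controls Ridgeback.
Ridgeback holds 100% of Caldera, so Amelia controls Caldera.
No other company's threshold is met.

Caldera Materials GmbH, Ridgeback Finance SRL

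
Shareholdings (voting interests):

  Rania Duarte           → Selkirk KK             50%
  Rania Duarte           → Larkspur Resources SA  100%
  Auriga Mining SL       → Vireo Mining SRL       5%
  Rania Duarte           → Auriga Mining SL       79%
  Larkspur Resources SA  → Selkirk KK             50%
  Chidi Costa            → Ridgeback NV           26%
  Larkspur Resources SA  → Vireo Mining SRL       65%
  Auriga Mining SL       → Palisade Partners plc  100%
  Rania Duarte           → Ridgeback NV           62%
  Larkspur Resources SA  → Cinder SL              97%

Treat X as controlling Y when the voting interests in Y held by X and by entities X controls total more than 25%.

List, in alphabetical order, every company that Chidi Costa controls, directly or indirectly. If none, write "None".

Ridgeback NV

Chidi holds 26% of Ridgeback, so Chidi controls Ridgeback.
No other company's threshold is met.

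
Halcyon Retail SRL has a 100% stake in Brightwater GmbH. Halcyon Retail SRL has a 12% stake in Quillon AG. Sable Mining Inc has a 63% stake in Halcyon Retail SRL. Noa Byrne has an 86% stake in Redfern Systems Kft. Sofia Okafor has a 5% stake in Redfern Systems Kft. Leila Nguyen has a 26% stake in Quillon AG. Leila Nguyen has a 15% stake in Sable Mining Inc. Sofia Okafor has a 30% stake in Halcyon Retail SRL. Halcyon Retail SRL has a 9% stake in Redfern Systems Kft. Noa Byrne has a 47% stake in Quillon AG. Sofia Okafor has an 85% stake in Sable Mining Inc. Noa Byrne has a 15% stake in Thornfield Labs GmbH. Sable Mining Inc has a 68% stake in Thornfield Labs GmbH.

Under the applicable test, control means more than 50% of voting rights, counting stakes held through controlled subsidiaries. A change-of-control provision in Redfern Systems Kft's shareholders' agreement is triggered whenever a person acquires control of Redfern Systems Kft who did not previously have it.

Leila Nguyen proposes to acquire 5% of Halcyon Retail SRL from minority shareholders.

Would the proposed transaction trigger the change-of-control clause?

The purchase changes only Leila's holdings, so Leila is the only person who could newly come to control Redfern.
Leila's largest direct stake is 26% in Quillon, which does not meet the threshold, so Leila controls no company.
Neither Leila nor any entity Leila controls holds any voting interest in Redfern.
So before the transaction, Leila does not control Redfern.
After the purchase, Leila holds 5% of Halcyon directly.
Leila's side now holds 5% of Halcyon, not > 50%, so Leila still does not control Halcyon.
After the transaction, neither Leila nor any entity Leila controls holds a voting interest in Redfern, so Leila still does not control it.
No new person acquires control, so the clause is not triggered.

No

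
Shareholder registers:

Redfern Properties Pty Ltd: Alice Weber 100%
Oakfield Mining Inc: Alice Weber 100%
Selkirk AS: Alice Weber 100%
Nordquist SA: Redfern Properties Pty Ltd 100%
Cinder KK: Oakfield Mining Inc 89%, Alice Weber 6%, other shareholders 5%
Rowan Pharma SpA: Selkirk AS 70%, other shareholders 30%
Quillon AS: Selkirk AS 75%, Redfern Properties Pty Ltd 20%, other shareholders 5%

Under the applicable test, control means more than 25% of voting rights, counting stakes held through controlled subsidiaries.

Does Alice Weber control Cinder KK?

Yes

Alice holds 100% of Oakfield, so Alice controls Oakfield.
Oakfield and Alice together hold 89% + 6% = 95% of Cinder, so Alice controls Cinder.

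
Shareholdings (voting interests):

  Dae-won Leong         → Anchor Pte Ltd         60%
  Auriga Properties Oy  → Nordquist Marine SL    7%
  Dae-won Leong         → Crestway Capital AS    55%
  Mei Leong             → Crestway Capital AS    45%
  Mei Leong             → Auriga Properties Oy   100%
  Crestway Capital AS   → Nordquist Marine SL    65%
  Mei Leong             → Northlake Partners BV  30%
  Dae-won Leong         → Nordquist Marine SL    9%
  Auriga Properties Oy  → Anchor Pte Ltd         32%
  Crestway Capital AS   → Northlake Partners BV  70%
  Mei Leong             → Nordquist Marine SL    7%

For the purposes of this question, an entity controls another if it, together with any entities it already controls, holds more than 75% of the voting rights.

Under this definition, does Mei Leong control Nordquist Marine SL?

No

Mei holds 100% of Auriga, so Mei controls Auriga.
In Nordquist, Mei's side holds only 7% + 7% = 14%, not > 75%.
So Mei does not control Nordquist.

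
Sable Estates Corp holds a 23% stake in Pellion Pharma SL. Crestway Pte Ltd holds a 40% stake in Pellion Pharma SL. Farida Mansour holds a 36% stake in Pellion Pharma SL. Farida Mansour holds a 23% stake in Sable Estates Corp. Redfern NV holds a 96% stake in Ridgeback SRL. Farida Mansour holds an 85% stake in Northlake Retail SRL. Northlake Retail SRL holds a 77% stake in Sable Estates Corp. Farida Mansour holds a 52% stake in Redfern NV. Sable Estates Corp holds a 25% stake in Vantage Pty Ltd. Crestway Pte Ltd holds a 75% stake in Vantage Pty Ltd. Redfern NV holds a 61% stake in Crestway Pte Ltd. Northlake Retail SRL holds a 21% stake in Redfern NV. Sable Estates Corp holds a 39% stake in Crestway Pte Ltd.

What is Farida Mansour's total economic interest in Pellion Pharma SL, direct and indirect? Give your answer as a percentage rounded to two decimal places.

87.19%

Farida reaches Pellion along 7 paths.
Via Sable → Crestway: 23% × 39% × 40% = 3.588%.
Via Northlake → Sable → Crestway: 85% × 77% × 39% × 40% = 10.2102%.
Via Redfern → Crestway: 52% × 61% × 40% = 12.688%.
Via Northlake → Redfern → Crestway: 85% × 21% × 61% × 40% = 4.3554%.
Direct stake: 36% = 36%.
Via Sable: 23% × 23% = 5.29%.
Via Northlake → Sable: 85% × 77% × 23% = 15.0535%.
Total: 3.588% + 10.2102% + 12.688% + 4.3554% + 36% + 5.29% + 15.0535% = 87.1851%.
Rounded: 87.19%.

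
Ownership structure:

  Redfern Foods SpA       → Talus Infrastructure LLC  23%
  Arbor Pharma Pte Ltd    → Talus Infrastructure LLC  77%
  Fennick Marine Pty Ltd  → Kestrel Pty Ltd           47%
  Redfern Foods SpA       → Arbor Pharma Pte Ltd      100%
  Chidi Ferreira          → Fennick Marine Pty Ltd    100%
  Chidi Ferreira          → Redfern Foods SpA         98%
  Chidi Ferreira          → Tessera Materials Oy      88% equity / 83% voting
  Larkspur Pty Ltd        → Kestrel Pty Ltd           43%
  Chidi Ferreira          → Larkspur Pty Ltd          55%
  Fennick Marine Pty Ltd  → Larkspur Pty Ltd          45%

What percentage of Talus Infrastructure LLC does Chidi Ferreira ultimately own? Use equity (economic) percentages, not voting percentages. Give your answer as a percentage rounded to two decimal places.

98.00%

Chidi reaches Talus along 2 paths.
Via Redfern → Arbor: 98% × 100% × 77% = 75.46%.
Via Redfern: 98% × 23% = 22.54%.
Total: 75.46% + 22.54% = 98%.
Rounded: 98.00%.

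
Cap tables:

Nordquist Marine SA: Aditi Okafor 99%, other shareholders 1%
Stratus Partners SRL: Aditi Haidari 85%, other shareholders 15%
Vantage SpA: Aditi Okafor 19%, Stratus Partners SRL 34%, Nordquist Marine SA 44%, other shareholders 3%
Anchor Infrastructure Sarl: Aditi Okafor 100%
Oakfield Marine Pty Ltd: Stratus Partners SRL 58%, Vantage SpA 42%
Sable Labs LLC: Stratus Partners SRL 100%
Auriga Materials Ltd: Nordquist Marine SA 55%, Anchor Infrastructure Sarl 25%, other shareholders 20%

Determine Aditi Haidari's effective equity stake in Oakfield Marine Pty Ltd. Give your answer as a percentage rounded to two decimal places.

61.44%

Aditi Haidari reaches Oakfield along 2 paths.
Via Stratus: 85% × 58% = 49.3%.
Via Stratus → Vantage: 85% × 34% × 42% = 12.138%.
Total: 49.3% + 12.138% = 61.438%.
Rounded: 61.44%.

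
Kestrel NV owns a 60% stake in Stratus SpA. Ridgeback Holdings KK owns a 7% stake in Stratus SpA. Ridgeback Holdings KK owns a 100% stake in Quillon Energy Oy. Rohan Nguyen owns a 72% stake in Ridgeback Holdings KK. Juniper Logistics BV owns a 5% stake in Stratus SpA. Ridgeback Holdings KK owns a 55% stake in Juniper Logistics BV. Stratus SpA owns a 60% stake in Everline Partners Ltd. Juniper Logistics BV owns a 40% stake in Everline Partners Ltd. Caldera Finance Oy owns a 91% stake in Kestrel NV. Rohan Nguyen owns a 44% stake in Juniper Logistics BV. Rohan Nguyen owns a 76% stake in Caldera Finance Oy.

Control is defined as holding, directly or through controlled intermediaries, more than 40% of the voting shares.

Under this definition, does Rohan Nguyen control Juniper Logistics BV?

Yes

Rohan holds 72% of Ridgeback, so Rohan controls Ridgeback.
Ridgeback and Rohan together hold 55% + 44% = 99% of Juniper, so Rohan controls Juniper.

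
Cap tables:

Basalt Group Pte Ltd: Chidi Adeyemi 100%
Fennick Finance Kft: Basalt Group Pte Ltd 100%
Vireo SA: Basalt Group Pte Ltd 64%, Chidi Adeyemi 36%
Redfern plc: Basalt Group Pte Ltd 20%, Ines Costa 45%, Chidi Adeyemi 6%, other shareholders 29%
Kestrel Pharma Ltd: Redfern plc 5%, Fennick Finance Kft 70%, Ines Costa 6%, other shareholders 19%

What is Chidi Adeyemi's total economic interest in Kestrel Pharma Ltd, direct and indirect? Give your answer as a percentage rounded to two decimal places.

71.30%

Chidi reaches Kestrel along 3 paths.
Via Basalt → Redfern: 100% × 20% × 5% = 1%.
Via Redfern: 6% × 5% = 0.3%.
Via Basalt → Fennick: 100% × 100% × 70% = 70%.
Total: 1% + 0.3% + 70% = 71.3%.
Rounded: 71.30%.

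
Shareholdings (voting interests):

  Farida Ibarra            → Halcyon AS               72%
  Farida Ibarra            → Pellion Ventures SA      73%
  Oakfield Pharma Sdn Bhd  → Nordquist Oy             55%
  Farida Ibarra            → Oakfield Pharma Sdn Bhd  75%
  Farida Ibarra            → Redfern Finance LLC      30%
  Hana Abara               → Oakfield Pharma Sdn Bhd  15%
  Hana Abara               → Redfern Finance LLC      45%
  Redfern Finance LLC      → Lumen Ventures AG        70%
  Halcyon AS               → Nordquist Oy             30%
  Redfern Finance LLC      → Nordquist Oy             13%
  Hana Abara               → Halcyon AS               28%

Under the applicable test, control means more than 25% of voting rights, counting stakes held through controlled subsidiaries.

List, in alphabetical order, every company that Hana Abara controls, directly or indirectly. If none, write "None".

Hana holds 45% of Redfern, so Hana controls Redfern.
Hana holds 28% of Halcyon, so Hana controls Halcyon.
Redfern holds 70% of Lumen, so Hana controls Lumen.
Redfern and Halcyon together hold 13% + 30% = 43% of Nordquist, so Hana controls Nordquist.
No other company's threshold is met.

Halcyon AS, Lumen Ventures AG, Nordquist Oy, Redfern Finance LLC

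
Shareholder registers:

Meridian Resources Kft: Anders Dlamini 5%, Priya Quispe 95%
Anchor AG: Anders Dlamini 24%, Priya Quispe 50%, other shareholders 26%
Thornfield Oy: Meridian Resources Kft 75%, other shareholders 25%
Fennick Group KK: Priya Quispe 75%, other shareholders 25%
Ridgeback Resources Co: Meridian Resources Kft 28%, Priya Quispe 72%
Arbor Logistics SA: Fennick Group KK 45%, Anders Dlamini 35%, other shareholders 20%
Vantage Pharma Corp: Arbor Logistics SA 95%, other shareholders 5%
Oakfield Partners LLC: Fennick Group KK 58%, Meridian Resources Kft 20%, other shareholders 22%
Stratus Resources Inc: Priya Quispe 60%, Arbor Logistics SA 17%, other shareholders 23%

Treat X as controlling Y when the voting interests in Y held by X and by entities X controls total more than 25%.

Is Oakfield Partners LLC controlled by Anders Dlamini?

Anders holds 35% of Arbor, so Anders controls Arbor.
Arbor holds 95% of Vantage, so Anders controls Vantage.
Neither Anders nor any entity Anders controls holds any voting interest in Oakfield.
So Anders does not control Oakfield.

No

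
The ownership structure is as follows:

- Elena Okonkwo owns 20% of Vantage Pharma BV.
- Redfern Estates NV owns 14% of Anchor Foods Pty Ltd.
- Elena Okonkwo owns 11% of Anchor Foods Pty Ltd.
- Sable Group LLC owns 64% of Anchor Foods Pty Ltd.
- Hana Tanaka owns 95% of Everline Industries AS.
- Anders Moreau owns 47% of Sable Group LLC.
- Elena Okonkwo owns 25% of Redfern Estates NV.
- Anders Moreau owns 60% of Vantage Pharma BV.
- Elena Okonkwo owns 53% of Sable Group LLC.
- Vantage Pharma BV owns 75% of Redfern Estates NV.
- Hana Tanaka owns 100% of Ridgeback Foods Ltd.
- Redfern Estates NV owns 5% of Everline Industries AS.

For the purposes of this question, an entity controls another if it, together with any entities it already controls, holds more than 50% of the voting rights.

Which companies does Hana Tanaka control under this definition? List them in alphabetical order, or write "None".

Hana holds 100% of Ridgeback, so Hana controls Ridgeback.
Hana holds 95% of Everline, so Hana controls Everline.
No other company's threshold is met.

Everline Industries AS, Ridgeback Foods Ltd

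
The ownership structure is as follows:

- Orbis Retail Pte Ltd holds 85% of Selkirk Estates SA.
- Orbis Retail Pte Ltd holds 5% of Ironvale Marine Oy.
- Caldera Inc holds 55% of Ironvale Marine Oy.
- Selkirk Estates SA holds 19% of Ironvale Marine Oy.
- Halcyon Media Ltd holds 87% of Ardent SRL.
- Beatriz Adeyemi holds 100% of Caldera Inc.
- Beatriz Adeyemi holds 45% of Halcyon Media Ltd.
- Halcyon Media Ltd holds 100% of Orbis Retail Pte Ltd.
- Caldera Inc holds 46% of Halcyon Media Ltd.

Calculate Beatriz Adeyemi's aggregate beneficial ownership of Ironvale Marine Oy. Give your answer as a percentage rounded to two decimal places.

Beatriz reaches Ironvale along 5 paths.
Via Caldera → Halcyon → Orbis → Selkirk: 100% × 46% × 100% × 85% × 19% = 7.429%.
Via Halcyon → Orbis → Selkirk: 45% × 100% × 85% × 19% = 7.2675%.
Via Caldera → Halcyon → Orbis: 100% × 46% × 100% × 5% = 2.3%.
Via Halcyon → Orbis: 45% × 100% × 5% = 2.25%.
Via Caldera: 100% × 55% = 55%.
Total: 7.429% + 7.2675% + 2.3% + 2.25% + 55% = 74.2465%.
Rounded: 74.25%.

74.25%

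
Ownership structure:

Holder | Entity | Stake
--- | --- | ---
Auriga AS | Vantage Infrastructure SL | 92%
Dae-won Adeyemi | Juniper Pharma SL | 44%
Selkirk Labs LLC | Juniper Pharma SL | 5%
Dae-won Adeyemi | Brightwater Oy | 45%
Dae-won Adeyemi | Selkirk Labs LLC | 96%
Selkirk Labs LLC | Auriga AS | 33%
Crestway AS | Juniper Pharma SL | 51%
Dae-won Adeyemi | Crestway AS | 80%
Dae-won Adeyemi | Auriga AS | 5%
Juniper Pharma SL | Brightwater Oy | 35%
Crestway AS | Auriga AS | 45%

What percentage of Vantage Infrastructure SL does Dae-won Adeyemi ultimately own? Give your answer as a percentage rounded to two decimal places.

Dae-won reaches Vantage along 3 paths.
Via Crestway → Auriga: 80% × 45% × 92% = 33.12%.
Via Selkirk → Auriga: 96% × 33% × 92% = 29.1456%.
Via Auriga: 5% × 92% = 4.6%.
Total: 33.12% + 29.1456% + 4.6% = 66.8656%.
Rounded: 66.87%.

66.87%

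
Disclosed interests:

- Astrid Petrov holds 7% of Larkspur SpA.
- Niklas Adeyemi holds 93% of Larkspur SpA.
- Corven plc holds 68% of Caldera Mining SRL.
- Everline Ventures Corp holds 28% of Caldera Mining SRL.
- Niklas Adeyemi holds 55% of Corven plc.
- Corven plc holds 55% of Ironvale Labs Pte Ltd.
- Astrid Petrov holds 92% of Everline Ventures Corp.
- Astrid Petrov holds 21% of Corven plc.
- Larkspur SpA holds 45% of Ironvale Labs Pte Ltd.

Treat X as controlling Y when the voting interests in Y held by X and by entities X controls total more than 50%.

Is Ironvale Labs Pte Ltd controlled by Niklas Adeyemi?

Niklas holds 55% of Corven, so Niklas controls Corven.
Niklas holds 93% of Larkspur, so Niklas controls Larkspur.
Corven and Larkspur together hold 55% + 45% = 100% of Ironvale, so Niklas controls Ironvale.

Yes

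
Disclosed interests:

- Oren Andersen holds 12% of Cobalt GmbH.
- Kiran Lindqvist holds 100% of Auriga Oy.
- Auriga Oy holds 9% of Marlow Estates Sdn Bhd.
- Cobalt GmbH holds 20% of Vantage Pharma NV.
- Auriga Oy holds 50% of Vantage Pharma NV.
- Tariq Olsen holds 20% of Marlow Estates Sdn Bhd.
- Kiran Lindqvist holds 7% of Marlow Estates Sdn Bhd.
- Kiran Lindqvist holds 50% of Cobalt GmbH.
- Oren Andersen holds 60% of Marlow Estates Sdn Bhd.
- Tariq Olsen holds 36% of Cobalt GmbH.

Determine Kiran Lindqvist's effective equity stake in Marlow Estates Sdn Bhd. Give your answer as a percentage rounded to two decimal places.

16.00%

Kiran reaches Marlow along 2 paths.
Direct stake: 7% = 7%.
Via Auriga: 100% × 9% = 9%.
Total: 7% + 9% = 16%.
Rounded: 16.00%.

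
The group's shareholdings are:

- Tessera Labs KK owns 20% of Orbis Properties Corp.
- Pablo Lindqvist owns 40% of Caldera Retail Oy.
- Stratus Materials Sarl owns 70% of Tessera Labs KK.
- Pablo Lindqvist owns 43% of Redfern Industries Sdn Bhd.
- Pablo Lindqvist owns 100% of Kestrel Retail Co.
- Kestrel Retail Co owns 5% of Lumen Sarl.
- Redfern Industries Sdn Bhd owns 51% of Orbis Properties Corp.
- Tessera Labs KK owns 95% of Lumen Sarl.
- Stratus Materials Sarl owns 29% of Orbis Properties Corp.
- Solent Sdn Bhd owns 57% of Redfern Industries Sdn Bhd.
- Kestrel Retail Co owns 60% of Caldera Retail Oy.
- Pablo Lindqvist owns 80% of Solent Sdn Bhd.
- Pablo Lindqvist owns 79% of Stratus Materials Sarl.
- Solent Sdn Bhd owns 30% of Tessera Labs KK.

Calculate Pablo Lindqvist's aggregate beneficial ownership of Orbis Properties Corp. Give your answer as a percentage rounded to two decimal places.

83.96%

Pablo reaches Orbis along 5 paths.
Via Solent → Tessera: 80% × 30% × 20% = 4.8%.
Via Stratus → Tessera: 79% × 70% × 20% = 11.06%.
Via Stratus: 79% × 29% = 22.91%.
Via Redfern: 43% × 51% = 21.93%.
Via Solent → Redfern: 80% × 57% × 51% = 23.256%.
Total: 4.8% + 11.06% + 22.91% + 21.93% + 23.256% = 83.956%.
Rounded: 83.96%.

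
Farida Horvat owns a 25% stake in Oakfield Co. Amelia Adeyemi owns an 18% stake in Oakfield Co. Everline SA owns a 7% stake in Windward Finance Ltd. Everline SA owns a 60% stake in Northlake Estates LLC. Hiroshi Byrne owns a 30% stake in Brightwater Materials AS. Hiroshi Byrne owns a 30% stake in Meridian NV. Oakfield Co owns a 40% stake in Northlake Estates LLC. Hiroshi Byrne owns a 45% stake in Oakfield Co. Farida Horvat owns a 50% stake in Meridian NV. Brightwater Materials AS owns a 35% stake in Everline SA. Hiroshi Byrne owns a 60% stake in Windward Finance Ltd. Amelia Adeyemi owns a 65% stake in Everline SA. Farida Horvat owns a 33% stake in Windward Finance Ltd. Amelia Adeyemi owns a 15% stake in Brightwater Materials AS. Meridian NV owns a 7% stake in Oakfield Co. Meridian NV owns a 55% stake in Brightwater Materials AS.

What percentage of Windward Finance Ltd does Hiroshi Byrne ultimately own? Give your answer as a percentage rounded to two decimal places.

61.14%

Hiroshi reaches Windward along 3 paths.
Direct stake: 60% = 60%.
Via Brightwater → Everline: 30% × 35% × 7% = 0.735%.
Via Meridian → Brightwater → Everline: 30% × 55% × 35% × 7% = 0.40425%.
Total: 60% + 0.735% + 0.40425% = 61.13925%.
Rounded: 61.14%.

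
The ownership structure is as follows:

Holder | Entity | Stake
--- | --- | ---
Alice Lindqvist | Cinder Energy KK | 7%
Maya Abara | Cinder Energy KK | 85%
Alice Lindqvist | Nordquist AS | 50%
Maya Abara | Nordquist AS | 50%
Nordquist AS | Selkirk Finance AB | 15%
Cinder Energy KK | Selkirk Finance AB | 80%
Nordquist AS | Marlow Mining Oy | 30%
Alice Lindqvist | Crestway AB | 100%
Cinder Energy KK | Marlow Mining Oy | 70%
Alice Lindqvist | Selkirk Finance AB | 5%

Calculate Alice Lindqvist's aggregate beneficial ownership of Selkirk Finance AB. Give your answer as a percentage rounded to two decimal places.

18.10%

Alice reaches Selkirk along 3 paths.
Via Nordquist: 50% × 15% = 7.5%.
Via Cinder: 7% × 80% = 5.6%.
Direct stake: 5% = 5%.
Total: 7.5% + 5.6% + 5% = 18.1%.
Rounded: 18.10%.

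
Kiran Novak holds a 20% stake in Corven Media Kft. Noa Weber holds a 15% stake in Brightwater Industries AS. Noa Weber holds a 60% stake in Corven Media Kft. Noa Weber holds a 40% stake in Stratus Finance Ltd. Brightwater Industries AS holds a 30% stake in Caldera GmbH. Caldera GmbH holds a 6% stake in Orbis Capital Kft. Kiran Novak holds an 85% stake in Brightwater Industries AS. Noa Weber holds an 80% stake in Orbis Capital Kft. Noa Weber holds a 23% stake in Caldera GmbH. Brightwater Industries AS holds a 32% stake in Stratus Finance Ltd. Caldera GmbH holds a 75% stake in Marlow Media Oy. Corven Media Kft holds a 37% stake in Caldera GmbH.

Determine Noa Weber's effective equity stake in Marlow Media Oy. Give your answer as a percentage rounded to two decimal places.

Noa reaches Marlow along 3 paths.
Via Corven → Caldera: 60% × 37% × 75% = 16.65%.
Via Caldera: 23% × 75% = 17.25%.
Via Brightwater → Caldera: 15% × 30% × 75% = 3.375%.
Total: 16.65% + 17.25% + 3.375% = 37.275%.
Rounded: 37.28%.

37.28%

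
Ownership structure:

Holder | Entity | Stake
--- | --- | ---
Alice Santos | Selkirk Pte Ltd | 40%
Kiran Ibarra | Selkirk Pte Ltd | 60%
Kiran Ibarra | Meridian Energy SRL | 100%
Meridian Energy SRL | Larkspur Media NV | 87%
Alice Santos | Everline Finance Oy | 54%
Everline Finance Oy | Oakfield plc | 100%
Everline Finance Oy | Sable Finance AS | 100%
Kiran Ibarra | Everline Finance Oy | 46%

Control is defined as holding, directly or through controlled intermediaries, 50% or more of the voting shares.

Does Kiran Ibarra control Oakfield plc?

Kiran holds 100% of Meridian, so Kiran controls Meridian.
Kiran holds 60% of Selkirk, so Kiran controls Selkirk.
Meridian holds 87% of Larkspur, so Kiran controls Larkspur.
Neither Kiran nor any entity Kiran controls holds any voting interest in Oakfield.
So Kiran does not control Oakfield.

No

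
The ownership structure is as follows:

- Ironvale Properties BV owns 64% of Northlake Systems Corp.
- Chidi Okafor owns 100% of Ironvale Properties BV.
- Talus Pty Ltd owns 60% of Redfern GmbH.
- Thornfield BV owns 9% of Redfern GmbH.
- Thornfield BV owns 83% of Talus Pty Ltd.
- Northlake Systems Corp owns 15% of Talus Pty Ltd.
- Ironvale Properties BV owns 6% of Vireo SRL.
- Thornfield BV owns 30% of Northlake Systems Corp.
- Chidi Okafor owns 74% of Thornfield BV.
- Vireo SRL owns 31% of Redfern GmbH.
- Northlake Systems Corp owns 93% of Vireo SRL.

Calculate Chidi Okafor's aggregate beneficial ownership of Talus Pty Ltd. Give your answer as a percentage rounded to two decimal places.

Chidi reaches Talus along 3 paths.
Via Thornfield: 74% × 83% = 61.42%.
Via Thornfield → Northlake: 74% × 30% × 15% = 3.33%.
Via Ironvale → Northlake: 100% × 64% × 15% = 9.6%.
Total: 61.42% + 3.33% + 9.6% = 74.35%.

74.35%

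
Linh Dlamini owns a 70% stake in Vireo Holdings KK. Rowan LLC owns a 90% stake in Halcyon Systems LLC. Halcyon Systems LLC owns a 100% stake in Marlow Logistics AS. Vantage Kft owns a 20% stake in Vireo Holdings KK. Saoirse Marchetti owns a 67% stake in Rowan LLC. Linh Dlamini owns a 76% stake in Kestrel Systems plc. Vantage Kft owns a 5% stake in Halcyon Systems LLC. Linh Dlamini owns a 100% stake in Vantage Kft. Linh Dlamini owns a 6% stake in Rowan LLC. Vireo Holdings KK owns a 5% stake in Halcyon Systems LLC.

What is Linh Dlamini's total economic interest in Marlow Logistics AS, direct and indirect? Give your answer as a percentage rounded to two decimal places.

Linh reaches Marlow along 4 paths.
Via Vantage → Halcyon: 100% × 5% × 100% = 5%.
Via Vireo → Halcyon: 70% × 5% × 100% = 3.5%.
Via Vantage → Vireo → Halcyon: 100% × 20% × 5% × 100% = 1%.
Via Rowan → Halcyon: 6% × 90% × 100% = 5.4%.
Total: 5% + 3.5% + 1% + 5.4% = 14.9%.
Rounded: 14.90%.

14.90%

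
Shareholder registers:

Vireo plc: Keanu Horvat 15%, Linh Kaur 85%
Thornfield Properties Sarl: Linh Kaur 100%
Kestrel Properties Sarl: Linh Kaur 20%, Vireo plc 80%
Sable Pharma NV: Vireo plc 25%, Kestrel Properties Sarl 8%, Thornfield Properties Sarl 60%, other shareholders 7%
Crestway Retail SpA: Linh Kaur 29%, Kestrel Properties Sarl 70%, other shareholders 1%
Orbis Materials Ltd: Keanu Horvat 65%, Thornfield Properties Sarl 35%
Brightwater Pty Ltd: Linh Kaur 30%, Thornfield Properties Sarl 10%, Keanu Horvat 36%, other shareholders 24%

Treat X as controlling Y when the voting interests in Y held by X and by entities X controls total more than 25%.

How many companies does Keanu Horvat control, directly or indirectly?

Keanu holds 65% of Orbis, so Keanu controls Orbis.
Keanu holds 36% of Brightwater, so Keanu controls Brightwater.
No other company's threshold is met.
Keanu controls 2 companies.

2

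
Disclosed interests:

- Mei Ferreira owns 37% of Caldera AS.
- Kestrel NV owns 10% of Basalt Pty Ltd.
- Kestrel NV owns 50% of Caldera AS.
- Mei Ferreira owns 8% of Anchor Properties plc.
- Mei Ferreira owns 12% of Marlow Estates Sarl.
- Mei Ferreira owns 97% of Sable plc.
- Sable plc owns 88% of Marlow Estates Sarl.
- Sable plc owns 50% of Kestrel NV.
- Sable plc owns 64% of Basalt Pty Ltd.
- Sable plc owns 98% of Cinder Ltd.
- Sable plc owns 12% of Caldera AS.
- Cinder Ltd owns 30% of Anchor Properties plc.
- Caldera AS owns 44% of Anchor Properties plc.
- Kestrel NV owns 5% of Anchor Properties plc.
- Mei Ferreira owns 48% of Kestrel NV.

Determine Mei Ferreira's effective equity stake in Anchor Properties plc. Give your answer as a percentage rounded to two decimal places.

83.97%

Mei reaches Anchor along 8 paths.
Via Sable → Cinder: 97% × 98% × 30% = 28.518%.
Via Kestrel: 48% × 5% = 2.4%.
Via Sable → Kestrel: 97% × 50% × 5% = 2.425%.
Via Caldera: 37% × 44% = 16.28%.
Via Sable → Caldera: 97% × 12% × 44% = 5.1216%.
Via Kestrel → Caldera: 48% × 50% × 44% = 10.56%.
Via Sable → Kestrel → Caldera: 97% × 50% × 50% × 44% = 10.67%.
Direct stake: 8% = 8%.
Total: 28.518% + 2.4% + 2.425% + 16.28% + 5.1216% + 10.56% + 10.67% + 8% = 83.9746%.
Rounded: 83.97%.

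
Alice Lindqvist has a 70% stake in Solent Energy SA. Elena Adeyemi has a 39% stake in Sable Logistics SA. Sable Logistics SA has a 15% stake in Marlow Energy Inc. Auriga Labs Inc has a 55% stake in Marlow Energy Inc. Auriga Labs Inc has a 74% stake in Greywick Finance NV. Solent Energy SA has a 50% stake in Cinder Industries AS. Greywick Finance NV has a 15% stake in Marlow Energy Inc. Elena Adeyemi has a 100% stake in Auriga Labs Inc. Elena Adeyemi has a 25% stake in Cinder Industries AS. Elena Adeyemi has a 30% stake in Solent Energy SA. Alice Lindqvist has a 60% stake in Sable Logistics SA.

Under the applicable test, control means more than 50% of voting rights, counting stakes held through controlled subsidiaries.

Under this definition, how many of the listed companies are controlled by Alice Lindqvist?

2

Alice holds 70% of Solent, so Alice controls Solent.
Alice holds 60% of Sable, so Alice controls Sable.
No other company's threshold is met.
Alice controls 2 companies.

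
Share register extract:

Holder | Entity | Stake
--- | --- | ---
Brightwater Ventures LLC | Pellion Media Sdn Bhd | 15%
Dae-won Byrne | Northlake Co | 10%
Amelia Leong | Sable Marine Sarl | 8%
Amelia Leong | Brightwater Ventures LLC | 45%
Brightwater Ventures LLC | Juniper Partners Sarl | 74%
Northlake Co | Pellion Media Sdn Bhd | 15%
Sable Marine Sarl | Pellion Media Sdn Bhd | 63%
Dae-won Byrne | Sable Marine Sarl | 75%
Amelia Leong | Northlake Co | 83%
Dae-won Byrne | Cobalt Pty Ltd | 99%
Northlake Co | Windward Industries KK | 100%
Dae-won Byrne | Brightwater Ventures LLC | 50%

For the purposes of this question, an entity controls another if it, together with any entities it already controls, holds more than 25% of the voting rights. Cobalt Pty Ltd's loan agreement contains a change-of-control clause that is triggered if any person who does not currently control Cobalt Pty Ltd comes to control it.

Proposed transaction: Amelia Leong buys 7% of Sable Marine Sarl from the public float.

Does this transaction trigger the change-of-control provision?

The purchase changes only Amelia's holdings, so Amelia is the only person who could newly come to control Cobalt.
Amelia holds 83% of Northlake, so Amelia controls Northlake.
Amelia holds 45% of Brightwater, so Amelia controls Brightwater.
Brightwater holds 74% of Juniper, so Amelia controls Juniper.
Brightwater and Northlake together hold 15% + 15% = 30% of Pellion, so Amelia controls Pellion.
Northlake holds 100% of Windward, so Amelia controls Windward.
Neither Amelia nor any entity Amelia controls holds any voting interest in Cobalt.
So before the transaction, Amelia does not control Cobalt.
After the purchase, Amelia's direct stake in Sable rises to 8% + 7% = 15%.
Amelia's side now holds 15% of Sable, not > 25%, so Amelia still does not control Sable.
After the transaction, neither Amelia nor any entity Amelia controls holds a voting interest in Cobalt, so Amelia still does not control it.
No new person acquires control, so the clause is not triggered.

No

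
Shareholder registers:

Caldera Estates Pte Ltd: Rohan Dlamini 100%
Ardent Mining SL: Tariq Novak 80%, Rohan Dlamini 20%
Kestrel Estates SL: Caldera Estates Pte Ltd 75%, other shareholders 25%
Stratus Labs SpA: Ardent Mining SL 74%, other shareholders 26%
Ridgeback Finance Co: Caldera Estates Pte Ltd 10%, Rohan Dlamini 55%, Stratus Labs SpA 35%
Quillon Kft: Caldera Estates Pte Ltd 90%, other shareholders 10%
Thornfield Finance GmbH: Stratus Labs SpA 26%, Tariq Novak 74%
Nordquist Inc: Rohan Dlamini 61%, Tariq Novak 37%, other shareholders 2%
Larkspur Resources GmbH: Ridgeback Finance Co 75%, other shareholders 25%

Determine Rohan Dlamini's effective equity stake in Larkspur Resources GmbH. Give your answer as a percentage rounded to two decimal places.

Rohan reaches Larkspur along 3 paths.
Via Caldera → Ridgeback: 100% × 10% × 75% = 7.5%.
Via Ridgeback: 55% × 75% = 41.25%.
Via Ardent → Stratus → Ridgeback: 20% × 74% × 35% × 75% = 3.885%.
Total: 7.5% + 41.25% + 3.885% = 52.635%.
Rounded: 52.64%.

52.64%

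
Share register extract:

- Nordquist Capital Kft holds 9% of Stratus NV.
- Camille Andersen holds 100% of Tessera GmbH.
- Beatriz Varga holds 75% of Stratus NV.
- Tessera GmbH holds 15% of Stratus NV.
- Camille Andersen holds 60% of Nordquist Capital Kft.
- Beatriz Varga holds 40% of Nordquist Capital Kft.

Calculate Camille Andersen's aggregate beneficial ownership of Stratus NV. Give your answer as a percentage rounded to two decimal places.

20.40%

Camille reaches Stratus along 2 paths.
Via Tessera: 100% × 15% = 15%.
Via Nordquist: 60% × 9% = 5.4%.
Total: 15% + 5.4% = 20.4%.
Rounded: 20.40%.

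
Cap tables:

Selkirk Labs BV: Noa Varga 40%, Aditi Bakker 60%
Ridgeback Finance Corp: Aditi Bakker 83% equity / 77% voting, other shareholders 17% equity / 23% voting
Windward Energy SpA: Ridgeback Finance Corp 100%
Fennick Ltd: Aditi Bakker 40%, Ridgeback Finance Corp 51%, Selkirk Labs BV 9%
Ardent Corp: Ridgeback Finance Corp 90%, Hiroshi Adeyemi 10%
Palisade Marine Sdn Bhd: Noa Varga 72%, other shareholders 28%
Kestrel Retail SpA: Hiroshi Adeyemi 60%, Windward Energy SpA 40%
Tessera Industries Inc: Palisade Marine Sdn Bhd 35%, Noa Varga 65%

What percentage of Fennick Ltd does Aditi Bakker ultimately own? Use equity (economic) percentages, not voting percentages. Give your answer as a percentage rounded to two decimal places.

87.73%

Aditi reaches Fennick along 3 paths.
Direct stake: 40% = 40%.
Via Ridgeback: 83% × 51% = 42.33%.
Via Selkirk: 60% × 9% = 5.4%.
Total: 40% + 42.33% + 5.4% = 87.73%.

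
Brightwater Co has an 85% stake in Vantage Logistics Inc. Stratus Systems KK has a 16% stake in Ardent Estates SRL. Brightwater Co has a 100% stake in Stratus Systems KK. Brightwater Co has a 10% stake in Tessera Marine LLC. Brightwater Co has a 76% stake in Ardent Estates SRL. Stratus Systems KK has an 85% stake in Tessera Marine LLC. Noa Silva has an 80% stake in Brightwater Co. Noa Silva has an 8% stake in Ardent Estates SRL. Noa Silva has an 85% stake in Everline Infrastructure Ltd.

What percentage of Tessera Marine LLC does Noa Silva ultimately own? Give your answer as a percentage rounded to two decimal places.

76.00%

Noa reaches Tessera along 2 paths.
Via Brightwater → Stratus: 80% × 100% × 85% = 68%.
Via Brightwater: 80% × 10% = 8%.
Total: 68% + 8% = 76%.
Rounded: 76.00%.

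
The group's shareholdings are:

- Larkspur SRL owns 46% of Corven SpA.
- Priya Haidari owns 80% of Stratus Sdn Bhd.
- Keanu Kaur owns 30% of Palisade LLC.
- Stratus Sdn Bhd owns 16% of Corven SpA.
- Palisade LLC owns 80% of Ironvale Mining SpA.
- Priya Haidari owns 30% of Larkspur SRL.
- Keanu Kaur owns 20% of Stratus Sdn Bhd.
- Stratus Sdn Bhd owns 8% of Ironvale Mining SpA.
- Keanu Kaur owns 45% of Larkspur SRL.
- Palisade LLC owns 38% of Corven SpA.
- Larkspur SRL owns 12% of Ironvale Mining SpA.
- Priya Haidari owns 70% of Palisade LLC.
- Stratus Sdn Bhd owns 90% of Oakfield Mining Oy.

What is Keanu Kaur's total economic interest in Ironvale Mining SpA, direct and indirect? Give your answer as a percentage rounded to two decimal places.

Keanu reaches Ironvale along 3 paths.
Via Palisade: 30% × 80% = 24%.
Via Larkspur: 45% × 12% = 5.4%.
Via Stratus: 20% × 8% = 1.6%.
Total: 24% + 5.4% + 1.6% = 31%.
Rounded: 31.00%.

31.00%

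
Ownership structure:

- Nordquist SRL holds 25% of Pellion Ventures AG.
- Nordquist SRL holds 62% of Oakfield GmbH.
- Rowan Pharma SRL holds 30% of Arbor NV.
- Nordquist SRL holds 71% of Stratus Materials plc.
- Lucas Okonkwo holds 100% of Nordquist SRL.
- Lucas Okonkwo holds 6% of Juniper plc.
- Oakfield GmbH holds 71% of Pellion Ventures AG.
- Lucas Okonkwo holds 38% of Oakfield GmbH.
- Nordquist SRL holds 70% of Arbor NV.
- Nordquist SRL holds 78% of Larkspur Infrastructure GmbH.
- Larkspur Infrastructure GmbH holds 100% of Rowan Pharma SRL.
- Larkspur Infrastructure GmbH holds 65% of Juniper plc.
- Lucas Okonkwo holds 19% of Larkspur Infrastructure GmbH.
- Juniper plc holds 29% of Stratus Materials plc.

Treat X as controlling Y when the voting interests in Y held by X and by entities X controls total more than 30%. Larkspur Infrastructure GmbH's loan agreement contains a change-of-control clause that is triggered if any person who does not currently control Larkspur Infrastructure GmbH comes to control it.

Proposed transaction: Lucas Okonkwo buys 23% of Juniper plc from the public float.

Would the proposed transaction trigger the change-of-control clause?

The purchase changes only Lucas's holdings, so Lucas is the only person who could newly come to control Larkspur.
Lucas holds 100% of Nordquist, so Lucas controls Nordquist.
Lucas and Nordquist together hold 19% + 78% = 97% of Larkspur, so Lucas controls Larkspur.
So Lucas already controls Larkspur before the transaction.
After the purchase, Lucas's direct stake in Juniper rises to 6% + 23% = 29%.
Lucas controlled Larkspur already, so this is not a new person acquiring control; every other person's position is unchanged or reduced.
No new person acquires control, so the clause is not triggered.

No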